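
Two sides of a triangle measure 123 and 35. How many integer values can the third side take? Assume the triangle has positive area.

69

The triangle inequality gives |123 − 35| < c < 123 + 35, i.e. 88 < c < 158.
So c can be any integer from 89 to 157: 69 values.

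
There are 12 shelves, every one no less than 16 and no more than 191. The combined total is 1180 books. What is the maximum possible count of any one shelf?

Maximizing one value means minimizing the remaining 11.
The other 11 contribute at least 11 × 16 = 176, leaving at most 1180 − 176 = 1004.
But each shelf is capped at 191, so the maximum is 191.
Achievable: one at 191 and the other 11 totalling 989, which fits since 11 × 16 ≤ 989 ≤ 11 × 191.

191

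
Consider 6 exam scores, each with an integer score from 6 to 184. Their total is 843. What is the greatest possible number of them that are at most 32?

1

Each value at 32 or below falls at least 184 − 32 = 152 short of the ceiling 184.
The ceiling total is 6 × 184 = 1104, and we need 843, so at most ⌊(1104 − 843)/152⌋ = 1 can be that low.
k = 1 is achieved by 1 value at 32 and 5 at 184, total 952; lower one of the 184's by 109 (still > 32) to reach 843.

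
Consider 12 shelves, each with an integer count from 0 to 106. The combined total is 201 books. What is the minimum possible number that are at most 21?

3

Each value above 21 is at least 22, contributing at least 22 − 0 = 22 above the floor 0.
The sum exceeds the floor total 0 by 201, so at most ⌊201/22⌋ = 9 exceed 21, and at least 3 are ≤ 21.
Exactly 3 works: 3 values at 0 and 9 at 22 total 198; raise one of the low values by 3 (still ≤ 21) to hit 201.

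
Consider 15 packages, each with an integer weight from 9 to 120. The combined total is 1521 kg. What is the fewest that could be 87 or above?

Each value short of 87 is at most 86, costing at least 120 − 86 = 34 against the maximum total of 1800.
We can afford to lose at most 1800 − 1521 = 279, so at most ⌊279/34⌋ = 8 fall short, and at least 7 are ≥ 87.
Exactly 7 works: 7 values at 120 and 8 at 86 total 1528; lower one of the high values by 7 (still ≥ 87) to hit 1521.

7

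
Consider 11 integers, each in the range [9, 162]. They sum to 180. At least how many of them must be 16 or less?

1

If only k of them are at most 16, the other 11 − k are at least 17, so the total is at least (11 − k)·17 + k·9.
This is ≤ 180, so (11 − k)·17 + 9k ≤ 180, which gives k ≥ 1.
Exactly 1 works: 1 value at 9 and 10 at 17 total 179; raise one of the low values by 1 (still ≤ 16) to hit 180.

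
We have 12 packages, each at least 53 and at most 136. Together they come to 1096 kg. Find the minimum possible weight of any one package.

53

Minimizing one value means maximizing the remaining 11.
The other 11 can take up 11 × 136 = 1496 ≥ 1096 − 53, so one package can sit at its floor of 53.
Achievable: one at 53 and the other 11 totalling 1043, which fits since 11 × 53 ≤ 1043 ≤ 11 × 136.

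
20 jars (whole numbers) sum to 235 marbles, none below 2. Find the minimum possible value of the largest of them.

The 20 values sum to 235, so their maximum is at least ⌈235/20⌉ = 12.
Equality holds with 15 values of 12 and 5 values of 11.

12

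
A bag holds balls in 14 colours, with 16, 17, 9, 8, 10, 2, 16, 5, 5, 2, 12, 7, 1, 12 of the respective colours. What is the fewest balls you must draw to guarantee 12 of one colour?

In the worst case you take as many as possible of each colour without reaching 12: 11 + 11 + 9 + 8 + 10 + 2 + 11 + 5 + 5 + 2 + 11 + 7 + 1 + 11 = 104.
The next one must give 12 of some colour, so 104 + 1 = 105.

105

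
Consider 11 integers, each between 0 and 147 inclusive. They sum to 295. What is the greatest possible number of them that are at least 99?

With k values at 99 or above and the rest at least 0, the sum is at least 0 + 99k.
Since the sum is 295, we need 99k ≤ 295, i.e. k ≤ 2.
k = 2 is achieved by 2 values at 99 and 9 at 0, total 198; add 97 to one value (staying below 99) to reach 295.

2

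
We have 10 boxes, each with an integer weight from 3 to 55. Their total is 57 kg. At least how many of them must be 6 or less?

Each value above 6 is at least 7, contributing at least 7 − 3 = 4 above the floor 3.
The sum exceeds the floor total 30 by 27, so at most ⌊27/4⌋ = 6 exceed 6, and at least 4 are ≤ 6.
Exactly 4 works: 4 values at 3 and 6 at 7 total 54; raise one of the low values by 3 (still ≤ 6) to hit 57.

4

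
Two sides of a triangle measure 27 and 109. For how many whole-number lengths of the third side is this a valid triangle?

53

The triangle inequality gives |27 − 109| < c < 27 + 109, i.e. 82 < c < 136.
So c can be any integer from 83 to 135: 53 values.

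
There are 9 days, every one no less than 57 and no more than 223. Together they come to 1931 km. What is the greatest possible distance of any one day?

Maximizing one value means minimizing the remaining 8.
The other 8 contribute at least 8 × 57 = 456, leaving at most 1931 − 456 = 1475.
But each day is capped at 223, so the maximum is 223.
Achievable: one at 223 and the other 8 totalling 1708, which fits since 8 × 57 ≤ 1708 ≤ 8 × 223.

223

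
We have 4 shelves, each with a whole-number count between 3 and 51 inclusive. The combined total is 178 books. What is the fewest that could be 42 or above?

Each value short of 42 is at most 41, costing at least 51 − 41 = 10 against the maximum total of 204.
We can afford to lose at most 204 − 178 = 26, so at most ⌊26/10⌋ = 2 fall short, and at least 2 are ≥ 42.
Exactly 2 works: 2 values at 51 and 2 at 41 total 184; lower one of the high values by 6 (still ≥ 42) to hit 178.

2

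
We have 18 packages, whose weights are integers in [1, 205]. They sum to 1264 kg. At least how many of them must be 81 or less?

3

Let j be the number exceeding 81. Then the total is ≥ 82·j + 1·(18 − j) = 18 + 81j.
So 81j ≤ 1246 and j ≤ 15; hence at least 18 − 15 = 3 are ≤ 81.
Exactly 3 works: 3 values at 1 and 15 at 82 total 1233; raise one of the low values by 31 (still ≤ 81) to hit 1264.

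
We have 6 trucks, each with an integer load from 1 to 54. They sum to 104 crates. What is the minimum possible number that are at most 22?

If only k of them are at most 22, the other 6 − k are at least 23, so the total is at least (6 − k)·23 + k·1.
This is ≤ 104, so (6 − k)·23 + 1k ≤ 104, which gives k ≥ 2.
Exactly 2 works: 2 values at 1 and 4 at 23 total 94; raise one of the low values by 10 (still ≤ 22) to hit 104.

2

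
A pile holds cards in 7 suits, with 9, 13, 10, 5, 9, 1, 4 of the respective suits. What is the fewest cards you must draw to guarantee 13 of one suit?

In the worst case you take as many as possible of each suit without reaching 13: 9 + 12 + 10 + 5 + 9 + 1 + 4 = 50.
The next one must give 13 of some suit, so 50 + 1 = 51.

51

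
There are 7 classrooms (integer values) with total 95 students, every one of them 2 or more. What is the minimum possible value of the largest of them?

14

If every one of the 7 were at most 13, the total would be at most 7 × 13 = 91 < 95.
Achievable: 4 of them at 14 and 3 at 13 total 95.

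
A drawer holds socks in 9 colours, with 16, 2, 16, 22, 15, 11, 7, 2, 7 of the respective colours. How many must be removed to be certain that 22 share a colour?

98

In the worst case you take as many as possible of each colour without reaching 22: 16 + 2 + 16 + 21 + 15 + 11 + 7 + 2 + 7 = 97.
The next one must give 22 of some colour, so 97 + 1 = 98.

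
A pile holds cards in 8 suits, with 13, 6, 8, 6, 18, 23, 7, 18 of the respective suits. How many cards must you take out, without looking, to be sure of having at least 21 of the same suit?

97

In the worst case you take as many as possible of each suit without reaching 21: 13 + 6 + 8 + 6 + 18 + 20 + 7 + 18 = 96.
The next one must give 21 of some suit, so 96 + 1 = 97.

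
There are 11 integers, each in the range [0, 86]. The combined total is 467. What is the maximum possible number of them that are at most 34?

Suppose k of them are at most 34. Those contribute at most 34 each and the rest at most 86 each.
So the total is at most 34k + 86(11 − k) = 946 − 52k. This must still be ≥ 467, so k ≤ 9.
k = 9 is achieved by 9 values at 34 and 2 at 86, total 478; lower one of the 86's by 11 (still > 34) to reach 467.

9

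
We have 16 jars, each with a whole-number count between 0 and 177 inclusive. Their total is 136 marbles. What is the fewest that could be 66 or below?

Each value above 66 is at least 67, contributing at least 67 − 0 = 67 above the floor 0.
The sum exceeds the floor total 0 by 136, so at most ⌊136/67⌋ = 2 exceed 66, and at least 14 are ≤ 66.
Exactly 14 works: 14 values at 0 and 2 at 67 total 134; raise one of the low values by 2 (still ≤ 66) to hit 136.

14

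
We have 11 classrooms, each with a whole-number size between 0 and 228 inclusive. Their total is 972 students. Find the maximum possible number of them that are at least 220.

If k of the values are ≥ 220, the total is ≥ 220k + 0(11 − k).
Setting 220k + 0(11 − k) ≤ 972 gives 220k ≤ 972, so k ≤ 4.
k = 4 is achieved by 4 values at 220 and 7 at 0, total 880; add 92 to one value (staying below 220) to reach 972.

4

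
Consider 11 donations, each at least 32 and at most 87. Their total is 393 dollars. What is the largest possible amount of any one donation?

To make one donation as large as possible, make the other 10 as small as possible.
The other 10 contribute at least 10 × 32 = 320, leaving at most 393 − 320 = 73.
Since 73 ≤ 87, this is achievable: one at 73 and 10 at 32.

73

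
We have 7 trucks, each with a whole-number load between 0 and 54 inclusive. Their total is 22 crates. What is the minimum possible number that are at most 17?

6

If only k of them are at most 17, the other 7 − k are at least 18, so the total is at least (7 − k)·18 + k·0.
This is ≤ 22, so (7 − k)·18 + 0k ≤ 22, which gives k ≥ 6.
Exactly 6 works: 6 values at 0 and 1 at 18 total 18; raise one of the low values by 4 (still ≤ 17) to hit 22.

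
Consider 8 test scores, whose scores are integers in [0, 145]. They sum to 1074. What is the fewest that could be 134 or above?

Suppose at most 8 − j of them reach 134; then j values are ≤ 133 and the rest ≤ 145.
The total is then ≤ 133·j + 145·(8 − j) = 1160 − 12j. For this to be ≥ 1074 we need j ≤ 7, so at least 8 − 7 = 1 must reach 134.
Exactly 1 works: 1 value at 145 and 7 at 133 total 1076; lower one of the high values by 2 (still ≥ 134) to hit 1074.

1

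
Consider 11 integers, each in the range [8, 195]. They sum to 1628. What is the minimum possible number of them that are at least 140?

Suppose at most 11 − j of them reach 140; then j values are ≤ 139 and the rest ≤ 195.
The total is then ≤ 139·j + 195·(11 − j) = 2145 − 56j. For this to be ≥ 1628 we need j ≤ 9, so at least 11 − 9 = 2 must reach 140.
Exactly 2 works: 2 values at 195 and 9 at 139 total 1641; lower one of the high values by 13 (still ≥ 140) to hit 1628.

2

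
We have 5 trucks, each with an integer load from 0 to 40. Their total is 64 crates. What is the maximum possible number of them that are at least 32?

2

With k values at 32 or above and the rest at least 0, the sum is at least 0 + 32k.
Since the sum is 64, we need 32k ≤ 64, i.e. k ≤ 2.
k = 2 is achieved by 2 values at 32 and 3 at 0, total 64.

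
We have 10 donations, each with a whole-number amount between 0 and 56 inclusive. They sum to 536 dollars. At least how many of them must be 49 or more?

Each value short of 49 is at most 48, costing at least 56 − 48 = 8 against the maximum total of 560.
We can afford to lose at most 560 − 536 = 24, so at most ⌊24/8⌋ = 3 fall short, and at least 7 are ≥ 49.
Exactly 7 works: 7 values at 56 and 3 at 48 total 536.

7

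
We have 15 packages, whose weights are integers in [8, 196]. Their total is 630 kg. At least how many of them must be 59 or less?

If only k of them are at most 59, the other 15 − k are at least 60, so the total is at least (15 − k)·60 + k·8.
This is ≤ 630, so (15 − k)·60 + 8k ≤ 630, which gives k ≥ 6.
Exactly 6 works: 6 values at 8 and 9 at 60 total 588; raise one of the low values by 42 (still ≤ 59) to hit 630.

6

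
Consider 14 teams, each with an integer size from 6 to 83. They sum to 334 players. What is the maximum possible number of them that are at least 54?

Suppose k of them are at least 54. Those contribute at least 54 each and the other 14 − k at least 6 each.
So the total is at least 54k + 6(14 − k) = 84 + 48k. This must be ≤ 334, giving k ≤ 5.
k = 5 is achieved by 5 values at 54 and 9 at 6, total 324; add 10 to one value (staying below 54) to reach 334.

5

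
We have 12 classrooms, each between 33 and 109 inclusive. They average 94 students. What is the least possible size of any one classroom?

Minimizing one value means maximizing the remaining 11.
The total is 12 × 94 = 1128.
The other 11 can take up 11 × 109 = 1199 ≥ 1128 − 33, so one classroom can sit at its floor of 33.
Achievable: one at 33 and the other 11 totalling 1095, which fits since 11 × 33 ≤ 1095 ≤ 11 × 109.

33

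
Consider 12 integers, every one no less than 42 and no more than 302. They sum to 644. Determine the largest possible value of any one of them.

Maximizing one value means minimizing the remaining 11.
The other 11 contribute at least 11 × 42 = 462, leaving at most 644 − 462 = 182.
Since 182 ≤ 302, this is achievable: one at 182 and 11 at 42.

182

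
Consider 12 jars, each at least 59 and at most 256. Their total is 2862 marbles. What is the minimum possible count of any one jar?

59

Minimizing one value means maximizing the remaining 11.
The other 11 can take up 11 × 256 = 2816 ≥ 2862 − 59, so one jar can sit at its floor of 59.
Achievable: one at 59 and the other 11 totalling 2803, which fits since 11 × 59 ≤ 2803 ≤ 11 × 256.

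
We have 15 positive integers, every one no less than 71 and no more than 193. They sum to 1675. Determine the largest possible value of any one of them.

193

To make one integer as large as possible, make the other 14 as small as possible.
The other 14 contribute at least 14 × 71 = 994, leaving at most 1675 − 994 = 681.
But each integer is capped at 193, so the maximum is 193.
Achievable: one at 193 and the other 14 totalling 1482, which fits since 14 × 71 ≤ 1482 ≤ 14 × 193.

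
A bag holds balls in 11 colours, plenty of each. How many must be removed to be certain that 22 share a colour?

232

You could draw 21 of every colour without reaching 22 of any — 231 in all.
One more forces 22 of some colour, so 231 + 1 = 232.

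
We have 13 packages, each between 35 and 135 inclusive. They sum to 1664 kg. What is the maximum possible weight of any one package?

135

To make one package as large as possible, make the other 12 as small as possible.
The other 12 contribute at least 12 × 35 = 420, leaving at most 1664 − 420 = 1244.
But each package is capped at 135, so the maximum is 135.
Achievable: one at 135 and the other 12 totalling 1529, which fits since 12 × 35 ≤ 1529 ≤ 12 × 135.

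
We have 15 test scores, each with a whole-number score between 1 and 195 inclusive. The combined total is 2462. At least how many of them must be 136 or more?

8

If only k of them are at least 136, the other 15 − k are at most 135, so the total is at most k·195 + (15 − k)·135.
This must reach 2462, so k·195 + (15 − k)·135 ≥ 2462, giving k ≥ 8.
Exactly 8 works: 8 values at 195 and 7 at 135 total 2505; lower one of the high values by 43 (still ≥ 136) to hit 2462.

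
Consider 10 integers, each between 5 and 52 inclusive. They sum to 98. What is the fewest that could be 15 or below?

6

If only k of them are at most 15, the other 10 − k are at least 16, so the total is at least (10 − k)·16 + k·5.
This is ≤ 98, so (10 − k)·16 + 5k ≤ 98, which gives k ≥ 6.
Exactly 6 works: 6 values at 5 and 4 at 16 total 94; raise one of the low values by 4 (still ≤ 15) to hit 98.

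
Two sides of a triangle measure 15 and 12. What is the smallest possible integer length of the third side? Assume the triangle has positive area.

The third side must exceed |15 − 12| = 3.
The smallest integer above 3 is 4.

4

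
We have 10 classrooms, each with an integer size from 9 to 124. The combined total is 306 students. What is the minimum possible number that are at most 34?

2

Each value above 34 is at least 35, contributing at least 35 − 9 = 26 above the floor 9.
The sum exceeds the floor total 90 by 216, so at most ⌊216/26⌋ = 8 exceed 34, and at least 2 are ≤ 34.
Exactly 2 works: 2 values at 9 and 8 at 35 total 298; raise one of the low values by 8 (still ≤ 34) to hit 306.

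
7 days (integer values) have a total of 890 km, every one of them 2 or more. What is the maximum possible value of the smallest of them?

If every one of the 7 were at least 128, the total would be at least 7 × 128 = 896 > 890.
Equality holds with 6 values of 127 and 1 value of 128.

127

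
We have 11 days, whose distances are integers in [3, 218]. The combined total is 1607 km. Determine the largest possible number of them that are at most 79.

5

Suppose k of them are at most 79. Those contribute at most 79 each and the rest at most 218 each.
So the total is at most 79k + 218(11 − k) = 2398 − 139k. This must still be ≥ 1607, so k ≤ 5.
k = 5 is achieved by 5 values at 79 and 6 at 218, total 1703; lower one of the 218's by 96 (still > 79) to reach 1607.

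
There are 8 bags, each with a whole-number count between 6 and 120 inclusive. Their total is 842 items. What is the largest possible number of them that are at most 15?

Each value at 15 or below falls at least 120 − 15 = 105 short of the ceiling 120.
The ceiling total is 8 × 120 = 960, and we need 842, so at most ⌊(960 − 842)/105⌋ = 1 can be that low.
k = 1 is achieved by 1 value at 15 and 7 at 120, total 855; lower one of the 120's by 13 (still > 15) to reach 842.

1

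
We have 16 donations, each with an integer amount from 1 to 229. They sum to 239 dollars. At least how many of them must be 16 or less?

Each value above 16 is at least 17, contributing at least 17 − 1 = 16 above the floor 1.
The sum exceeds the floor total 16 by 223, so at most ⌊223/16⌋ = 13 exceed 16, and at least 3 are ≤ 16.
Exactly 3 works: 3 values at 1 and 13 at 17 total 224; raise one of the low values by 15 (still ≤ 16) to hit 239.

3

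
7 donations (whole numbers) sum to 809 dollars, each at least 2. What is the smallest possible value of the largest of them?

If every one of the 7 were at most 115, the total would be at most 7 × 115 = 805 < 809.
Achievable: 4 of them at 116 and 3 at 115 total 809.

116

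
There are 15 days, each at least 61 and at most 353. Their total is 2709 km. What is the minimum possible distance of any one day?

61

Minimizing one value means maximizing the remaining 14.
The other 14 can take up 14 × 353 = 4942 ≥ 2709 − 61, so one day can sit at its floor of 61.
Achievable: one at 61 and the other 14 totalling 2648, which fits since 14 × 61 ≤ 2648 ≤ 14 × 353.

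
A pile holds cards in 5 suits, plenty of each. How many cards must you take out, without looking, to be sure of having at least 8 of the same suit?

36

You could draw 7 of every suit without reaching 8 of any — 35 in all.
One more forces 8 of some suit, so 35 + 1 = 36.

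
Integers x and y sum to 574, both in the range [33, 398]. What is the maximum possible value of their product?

82369

For a fixed sum, the product xy is largest when x and y are as close as possible.
Taking x = 287 and y = 287 (both in [33, 398]) gives xy = 82369.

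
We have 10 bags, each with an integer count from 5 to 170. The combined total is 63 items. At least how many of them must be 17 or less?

9

Each value above 17 is at least 18, contributing at least 18 − 5 = 13 above the floor 5.
The sum exceeds the floor total 50 by 13, so at most ⌊13/13⌋ = 1 exceed 17, and at least 9 are ≤ 17.
Exactly 9 works: 9 values at 5 and 1 at 18 total 63.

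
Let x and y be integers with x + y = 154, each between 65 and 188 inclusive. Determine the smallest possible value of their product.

5785

xy = x(154 − x) is concave in x, so over [65, 89] it is minimized at an endpoint.
At the endpoint x = 65, y = 154 − 65 = 89, so xy = 65 × 89 = 5785.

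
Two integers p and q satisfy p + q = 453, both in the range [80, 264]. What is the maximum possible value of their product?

pq = p(453 − p) is maximized when p is as near 453/2 as the bounds allow.
Taking p = 226 and q = 227 (both in [80, 264]) gives pq = 51302.

51302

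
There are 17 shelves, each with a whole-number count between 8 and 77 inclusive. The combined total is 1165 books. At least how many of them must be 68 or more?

Suppose at most 17 − j of them reach 68; then j values are ≤ 67 and the rest ≤ 77.
The total is then ≤ 67·j + 77·(17 − j) = 1309 − 10j. For this to be ≥ 1165 we need j ≤ 14, so at least 17 − 14 = 3 must reach 68.
Exactly 3 works: 3 values at 77 and 14 at 67 total 1169; lower one of the high values by 4 (still ≥ 68) to hit 1165.

3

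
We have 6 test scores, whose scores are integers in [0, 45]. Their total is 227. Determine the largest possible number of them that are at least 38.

5

Suppose k of them are at least 38. Those contribute at least 38 each and the other 6 − k at least 0 each.
So the total is at least 38k + 0(6 − k) = 0 + 38k. This must be ≤ 227, giving k ≤ 5.
k = 5 is achieved by 5 values at 38 and 1 at 0, total 190; add 37 to one value (staying below 38) to reach 227.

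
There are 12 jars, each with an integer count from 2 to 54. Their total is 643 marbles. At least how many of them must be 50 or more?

Each value short of 50 is at most 49, costing at least 54 − 49 = 5 against the maximum total of 648.
We can afford to lose at most 648 − 643 = 5, so at most ⌊5/5⌋ = 1 fall short, and at least 11 are ≥ 50.
Exactly 11 works: 11 values at 54 and 1 at 49 total 643.

11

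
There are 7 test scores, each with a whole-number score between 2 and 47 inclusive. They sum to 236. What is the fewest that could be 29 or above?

Each value short of 29 is at most 28, costing at least 47 − 28 = 19 against the maximum total of 329.
We can afford to lose at most 329 − 236 = 93, so at most ⌊93/19⌋ = 4 fall short, and at least 3 are ≥ 29.
Exactly 3 works: 3 values at 47 and 4 at 28 total 253; lower one of the high values by 17 (still ≥ 29) to hit 236.

3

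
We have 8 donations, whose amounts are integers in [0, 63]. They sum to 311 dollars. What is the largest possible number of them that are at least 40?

7

With k values at 40 or above and the rest at least 0, the sum is at least 0 + 40k.
Since the sum is 311, we need 40k ≤ 311, i.e. k ≤ 7.
k = 7 is achieved by 7 values at 40 and 1 at 0, total 280; add 31 to one value (staying below 40) to reach 311.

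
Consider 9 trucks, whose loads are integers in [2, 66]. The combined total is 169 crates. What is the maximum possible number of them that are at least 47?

Suppose k of them are at least 47. Those contribute at least 47 each and the other 9 − k at least 2 each.
So the total is at least 47k + 2(9 − k) = 18 + 45k. This must be ≤ 169, giving k ≤ 3.
k = 3 is achieved by 3 values at 47 and 6 at 2, total 153; add 16 to one value (staying below 47) to reach 169.

3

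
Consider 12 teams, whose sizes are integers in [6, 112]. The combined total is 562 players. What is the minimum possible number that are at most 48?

Let j be the number exceeding 48. Then the total is ≥ 49·j + 6·(12 − j) = 72 + 43j.
So 43j ≤ 490 and j ≤ 11; hence at least 12 − 11 = 1 are ≤ 48.
Exactly 1 works: 1 value at 6 and 11 at 49 total 545; raise one of the low values by 17 (still ≤ 48) to hit 562.

1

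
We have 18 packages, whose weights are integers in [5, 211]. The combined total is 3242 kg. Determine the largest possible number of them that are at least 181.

Suppose k of them are at least 181. Those contribute at least 181 each and the other 18 − k at least 5 each.
So the total is at least 181k + 5(18 − k) = 90 + 176k. This must be ≤ 3242, giving k ≤ 17.
k = 17 is achieved by 17 values at 181 and 1 at 5, total 3082; add 160 to one value (staying below 181) to reach 3242.

17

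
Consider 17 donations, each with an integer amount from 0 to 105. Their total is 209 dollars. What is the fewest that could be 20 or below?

8

Let j be the number exceeding 20. Then the total is ≥ 21·j + 0·(17 − j) = 0 + 21j.
So 21j ≤ 209 and j ≤ 9; hence at least 17 − 9 = 8 are ≤ 20.
Exactly 8 works: 8 values at 0 and 9 at 21 total 189; raise one of the low values by 20 (still ≤ 20) to hit 209.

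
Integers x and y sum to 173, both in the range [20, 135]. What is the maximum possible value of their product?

7482

For a fixed sum, the product xy is largest when x and y are as close as possible.
Taking x = 86 and y = 87 (both in [20, 135]) gives xy = 7482.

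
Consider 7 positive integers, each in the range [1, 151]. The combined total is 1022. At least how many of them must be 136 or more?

5

If only k of them are at least 136, the other 7 − k are at most 135, so the total is at most k·151 + (7 − k)·135.
This must reach 1022, so k·151 + (7 − k)·135 ≥ 1022, giving k ≥ 5.
Exactly 5 works: 5 values at 151 and 2 at 135 total 1025; lower one of the high values by 3 (still ≥ 136) to hit 1022.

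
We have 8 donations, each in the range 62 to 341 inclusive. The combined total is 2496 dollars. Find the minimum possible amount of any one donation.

109

Minimizing one value means maximizing the remaining 7.
The other 7 contribute at most 7 × 341 = 2387, leaving at least 2496 − 2387 = 109.
Since 109 ≥ 62, this is achievable: one at 109 and 7 at 341.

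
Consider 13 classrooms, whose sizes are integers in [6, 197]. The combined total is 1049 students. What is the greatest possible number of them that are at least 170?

If k of the values are ≥ 170, the total is ≥ 170k + 6(13 − k).
Setting 170k + 6(13 − k) ≤ 1049 gives 164k ≤ 971, so k ≤ 5.
k = 5 is achieved by 5 values at 170 and 8 at 6, total 898; add 151 to one value (staying below 170) to reach 1049.

5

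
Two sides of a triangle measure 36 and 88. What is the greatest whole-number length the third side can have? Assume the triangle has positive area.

The third side must be less than 36 + 88 = 124.
The largest integer below 124 is 123.

123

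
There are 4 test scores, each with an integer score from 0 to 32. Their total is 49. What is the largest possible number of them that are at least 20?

If k of the values are ≥ 20, the total is ≥ 20k + 0(4 − k).
Setting 20k + 0(4 − k) ≤ 49 gives 20k ≤ 49, so k ≤ 2.
k = 2 is achieved by 2 values at 20 and 2 at 0, total 40; add 9 to one value (staying below 20) to reach 49.

2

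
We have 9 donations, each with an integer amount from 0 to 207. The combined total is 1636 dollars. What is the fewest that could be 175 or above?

Each value short of 175 is at most 174, costing at least 207 − 174 = 33 against the maximum total of 1863.
We can afford to lose at most 1863 − 1636 = 227, so at most ⌊227/33⌋ = 6 fall short, and at least 3 are ≥ 175.
Exactly 3 works: 3 values at 207 and 6 at 174 total 1665; lower one of the high values by 29 (still ≥ 175) to hit 1636.

3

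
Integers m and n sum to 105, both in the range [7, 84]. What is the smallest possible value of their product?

1764

Since m + n is fixed, pushing one of them to its bound minimizes the product.
At the endpoint m = 21, n = 105 − 21 = 84, so mn = 21 × 84 = 1764.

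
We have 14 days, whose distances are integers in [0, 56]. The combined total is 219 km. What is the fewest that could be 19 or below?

Let j be the number exceeding 19. Then the total is ≥ 20·j + 0·(14 − j) = 0 + 20j.
So 20j ≤ 219 and j ≤ 10; hence at least 14 − 10 = 4 are ≤ 19.
Exactly 4 works: 4 values at 0 and 10 at 20 total 200; raise one of the low values by 19 (still ≤ 19) to hit 219.

4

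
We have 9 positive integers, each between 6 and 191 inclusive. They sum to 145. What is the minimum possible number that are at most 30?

6

Each value above 30 is at least 31, contributing at least 31 − 6 = 25 above the floor 6.
The sum exceeds the floor total 54 by 91, so at most ⌊91/25⌋ = 3 exceed 30, and at least 6 are ≤ 30.
Exactly 6 works: 6 values at 6 and 3 at 31 total 129; raise one of the low values by 16 (still ≤ 30) to hit 145.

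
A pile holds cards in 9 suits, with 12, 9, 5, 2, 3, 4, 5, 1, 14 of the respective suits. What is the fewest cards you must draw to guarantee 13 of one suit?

In the worst case you take as many as possible of each suit without reaching 13: 12 + 9 + 5 + 2 + 3 + 4 + 5 + 1 + 12 = 53.
The next one must give 13 of some suit, so 53 + 1 = 54.

54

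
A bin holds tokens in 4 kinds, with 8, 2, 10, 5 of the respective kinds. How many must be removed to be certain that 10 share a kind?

25

In the worst case you take as many as possible of each kind without reaching 10: 8 + 2 + 9 + 5 = 24.
The next one must give 10 of some kind, so 24 + 1 = 25.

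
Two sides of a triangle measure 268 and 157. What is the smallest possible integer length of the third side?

112

The third side must exceed |268 − 157| = 111.
The smallest integer above 111 is 112.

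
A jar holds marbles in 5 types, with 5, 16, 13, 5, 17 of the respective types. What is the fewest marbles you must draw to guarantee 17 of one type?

56

In the worst case you take as many as possible of each type without reaching 17: 5 + 16 + 13 + 5 + 16 = 55.
The next one must give 17 of some type, so 55 + 1 = 56.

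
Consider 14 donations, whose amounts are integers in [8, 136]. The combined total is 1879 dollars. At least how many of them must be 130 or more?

Suppose at most 14 − j of them reach 130; then j values are ≤ 129 and the rest ≤ 136.
The total is then ≤ 129·j + 136·(14 − j) = 1904 − 7j. For this to be ≥ 1879 we need j ≤ 3, so at least 14 − 3 = 11 must reach 130.
Exactly 11 works: 11 values at 136 and 3 at 129 total 1883; lower one of the high values by 4 (still ≥ 130) to hit 1879.

11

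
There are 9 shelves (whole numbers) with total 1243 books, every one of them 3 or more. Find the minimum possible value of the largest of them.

If every one of the 9 were at most 138, the total would be at most 9 × 138 = 1242 < 1243.
Achievable: 1 of them at 139 and 8 at 138 total 1243.

139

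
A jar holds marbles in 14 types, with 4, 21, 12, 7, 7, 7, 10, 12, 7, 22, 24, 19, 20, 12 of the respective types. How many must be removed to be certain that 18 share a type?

164

In the worst case you take as many as possible of each type without reaching 18: 4 + 17 + 12 + 7 + 7 + 7 + 10 + 12 + 7 + 17 + 17 + 17 + 17 + 12 = 163.
The next one must give 18 of some type, so 163 + 1 = 164.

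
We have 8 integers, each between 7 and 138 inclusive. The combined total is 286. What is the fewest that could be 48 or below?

3

Each value above 48 is at least 49, contributing at least 49 − 7 = 42 above the floor 7.
The sum exceeds the floor total 56 by 230, so at most ⌊230/42⌋ = 5 exceed 48, and at least 3 are ≤ 48.
Exactly 3 works: 3 values at 7 and 5 at 49 total 266; raise one of the low values by 20 (still ≤ 48) to hit 286.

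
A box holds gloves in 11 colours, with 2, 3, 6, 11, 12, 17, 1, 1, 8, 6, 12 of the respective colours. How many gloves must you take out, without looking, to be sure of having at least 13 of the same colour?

75

In the worst case you take as many as possible of each colour without reaching 13: 2 + 3 + 6 + 11 + 12 + 12 + 1 + 1 + 8 + 6 + 12 = 74.
The next one must give 13 of some colour, so 74 + 1 = 75.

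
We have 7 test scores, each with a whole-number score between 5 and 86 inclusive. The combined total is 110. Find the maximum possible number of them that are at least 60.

Suppose k of them are at least 60. Those contribute at least 60 each and the other 7 − k at least 5 each.
So the total is at least 60k + 5(7 − k) = 35 + 55k. This must be ≤ 110, giving k ≤ 1.
k = 1 is achieved by 1 value at 60 and 6 at 5, total 90; add 20 to one value (staying below 60) to reach 110.

1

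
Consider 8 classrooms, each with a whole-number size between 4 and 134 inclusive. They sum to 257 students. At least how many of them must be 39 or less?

2

If only k of them are at most 39, the other 8 − k are at least 40, so the total is at least (8 − k)·40 + k·4.
This is ≤ 257, so (8 − k)·40 + 4k ≤ 257, which gives k ≥ 2.
Exactly 2 works: 2 values at 4 and 6 at 40 total 248; raise one of the low values by 9 (still ≤ 39) to hit 257.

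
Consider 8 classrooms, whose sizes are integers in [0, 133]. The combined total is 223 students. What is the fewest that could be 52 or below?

4

If only k of them are at most 52, the other 8 − k are at least 53, so the total is at least (8 − k)·53 + k·0.
This is ≤ 223, so (8 − k)·53 + 0k ≤ 223, which gives k ≥ 4.
Exactly 4 works: 4 values at 0 and 4 at 53 total 212; raise one of the low values by 11 (still ≤ 52) to hit 223.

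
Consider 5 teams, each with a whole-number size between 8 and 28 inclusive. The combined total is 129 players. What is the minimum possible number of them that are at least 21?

4

Suppose at most 5 − j of them reach 21; then j values are ≤ 20 and the rest ≤ 28.
The total is then ≤ 20·j + 28·(5 − j) = 140 − 8j. For this to be ≥ 129 we need j ≤ 1, so at least 5 − 1 = 4 must reach 21.
Exactly 4 works: 4 values at 28 and 1 at 20 total 132; lower one of the high values by 3 (still ≥ 21) to hit 129.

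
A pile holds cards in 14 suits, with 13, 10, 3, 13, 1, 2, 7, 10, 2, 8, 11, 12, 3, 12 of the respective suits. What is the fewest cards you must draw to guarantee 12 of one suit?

102

In the worst case you take as many as possible of each suit without reaching 12: 11 + 10 + 3 + 11 + 1 + 2 + 7 + 10 + 2 + 8 + 11 + 11 + 3 + 11 = 101.
The next one must give 12 of some suit, so 101 + 1 = 102.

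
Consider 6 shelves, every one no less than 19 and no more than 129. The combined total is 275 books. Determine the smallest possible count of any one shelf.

To make one shelf as small as possible, make the other 5 as large as possible.
The other 5 can take up 5 × 129 = 645 ≥ 275 − 19, so one shelf can sit at its floor of 19.
Achievable: one at 19 and the other 5 totalling 256, which fits since 5 × 19 ≤ 256 ≤ 5 × 129.

19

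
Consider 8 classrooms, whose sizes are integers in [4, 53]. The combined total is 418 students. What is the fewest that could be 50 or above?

Each value short of 50 is at most 49, costing at least 53 − 49 = 4 against the maximum total of 424.
We can afford to lose at most 424 − 418 = 6, so at most ⌊6/4⌋ = 1 fall short, and at least 7 are ≥ 50.
Exactly 7 works: 7 values at 53 and 1 at 49 total 420; lower one of the high values by 2 (still ≥ 50) to hit 418.

7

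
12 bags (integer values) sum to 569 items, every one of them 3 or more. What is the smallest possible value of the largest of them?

48

The average is 569/12 > 47, so not all 12 can be 47 or less; the largest is ≥ 48.
Achievable: 5 of them at 48 and 7 at 47 total 569.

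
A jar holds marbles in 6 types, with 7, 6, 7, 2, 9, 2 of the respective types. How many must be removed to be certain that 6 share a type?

25

In the worst case you take as many as possible of each type without reaching 6: 5 + 5 + 5 + 2 + 5 + 2 = 24.
The next one must give 6 of some type, so 24 + 1 = 25.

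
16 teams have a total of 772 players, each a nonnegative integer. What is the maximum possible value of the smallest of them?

The 16 values sum to 772, so their minimum is at most ⌊772/16⌋ = 48.
Taking 12 copies of 48 and 4 copies of 49 gives exactly 772, so 48 is attained.

48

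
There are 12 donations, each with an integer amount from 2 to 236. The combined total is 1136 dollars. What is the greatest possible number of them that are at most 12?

Suppose k of them are at most 12. Those contribute at most 12 each and the rest at most 236 each.
So the total is at most 12k + 236(12 − k) = 2832 − 224k. This must still be ≥ 1136, so k ≤ 7.
k = 7 is achieved by 7 values at 12 and 5 at 236, total 1264; lower one of the 236's by 128 (still > 12) to reach 1136.

7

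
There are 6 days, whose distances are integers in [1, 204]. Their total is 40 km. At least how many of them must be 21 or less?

5

Each value above 21 is at least 22, contributing at least 22 − 1 = 21 above the floor 1.
The sum exceeds the floor total 6 by 34, so at most ⌊34/21⌋ = 1 exceed 21, and at least 5 are ≤ 21.
Exactly 5 works: 5 values at 1 and 1 at 22 total 27; raise one of the low values by 13 (still ≤ 21) to hit 40.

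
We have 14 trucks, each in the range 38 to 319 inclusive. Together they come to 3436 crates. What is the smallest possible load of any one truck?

To make one truck as small as possible, make the other 13 as large as possible.
The other 13 can take up 13 × 319 = 4147 ≥ 3436 − 38, so one truck can sit at its floor of 38.
Achievable: one at 38 and the other 13 totalling 3398, which fits since 13 × 38 ≤ 3398 ≤ 13 × 319.

38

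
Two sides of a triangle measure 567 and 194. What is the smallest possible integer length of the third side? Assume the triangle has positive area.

374

The third side must exceed |567 − 194| = 373.
The smallest integer above 373 is 374.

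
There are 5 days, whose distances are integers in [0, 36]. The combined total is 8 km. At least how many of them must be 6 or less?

Let j be the number exceeding 6. Then the total is ≥ 7·j + 0·(5 − j) = 0 + 7j.
So 7j ≤ 8 and j ≤ 1; hence at least 5 − 1 = 4 are ≤ 6.
Exactly 4 works: 4 values at 0 and 1 at 7 total 7; raise one of the low values by 1 (still ≤ 6) to hit 8.

4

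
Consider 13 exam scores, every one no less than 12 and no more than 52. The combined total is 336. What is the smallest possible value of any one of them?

Minimizing one value means maximizing the remaining 12.
The other 12 can take up 12 × 52 = 624 ≥ 336 − 12, so one score can sit at its floor of 12.
Achievable: one at 12 and the other 12 totalling 324, which fits since 12 × 12 ≤ 324 ≤ 12 × 52.

12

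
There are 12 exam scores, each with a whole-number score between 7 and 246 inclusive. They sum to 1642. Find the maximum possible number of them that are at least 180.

With k values at 180 or above and the rest at least 7, the sum is at least 84 + 173k.
Since the sum is 1642, we need 173k ≤ 1558, i.e. k ≤ 9.
k = 9 is achieved by 9 values at 180 and 3 at 7, total 1641; add 1 to one value (staying below 180) to reach 1642.

9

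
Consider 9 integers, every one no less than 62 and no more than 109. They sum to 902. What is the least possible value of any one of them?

62

Minimizing one value means maximizing the remaining 8.
The other 8 can take up 8 × 109 = 872 ≥ 902 − 62, so one integer can sit at its floor of 62.
Achievable: one at 62 and the other 8 totalling 840, which fits since 8 × 62 ≤ 840 ≤ 8 × 109.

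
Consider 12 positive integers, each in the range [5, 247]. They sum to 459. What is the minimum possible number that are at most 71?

Each value above 71 is at least 72, contributing at least 72 − 5 = 67 above the floor 5.
The sum exceeds the floor total 60 by 399, so at most ⌊399/67⌋ = 5 exceed 71, and at least 7 are ≤ 71.
Exactly 7 works: 7 values at 5 and 5 at 72 total 395; raise one of the low values by 64 (still ≤ 71) to hit 459.

7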